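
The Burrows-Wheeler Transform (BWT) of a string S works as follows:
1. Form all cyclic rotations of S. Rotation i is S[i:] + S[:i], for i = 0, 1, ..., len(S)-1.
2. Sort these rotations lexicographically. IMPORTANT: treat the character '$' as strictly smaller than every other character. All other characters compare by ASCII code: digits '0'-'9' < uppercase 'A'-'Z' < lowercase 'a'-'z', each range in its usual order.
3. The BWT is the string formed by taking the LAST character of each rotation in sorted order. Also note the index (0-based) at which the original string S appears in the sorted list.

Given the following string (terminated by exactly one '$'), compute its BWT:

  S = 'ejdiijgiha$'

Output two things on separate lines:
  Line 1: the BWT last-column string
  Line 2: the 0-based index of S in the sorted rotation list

All 11 rotations (rotation i = S[i:]+S[:i]):
  rot[0] = ejdiijgiha$
  rot[1] = jdiijgiha$e
  rot[2] = diijgiha$ej
  rot[3] = iijgiha$ejd
  rot[4] = ijgiha$ejdi
  rot[5] = jgiha$ejdii
  rot[6] = giha$ejdiij
  rot[7] = iha$ejdiijg
  rot[8] = ha$ejdiijgi
  rot[9] = a$ejdiijgih
  rot[10] = $ejdiijgiha
Sorted (with $ < everything):
  sorted[0] = $ejdiijgiha  (last char: 'a')
  sorted[1] = a$ejdiijgih  (last char: 'h')
  sorted[2] = diijgiha$ej  (last char: 'j')
  sorted[3] = ejdiijgiha$  (last char: '$')
  sorted[4] = giha$ejdiij  (last char: 'j')
  sorted[5] = ha$ejdiijgi  (last char: 'i')
  sorted[6] = iha$ejdiijg  (last char: 'g')
  sorted[7] = iijgiha$ejd  (last char: 'd')
  sorted[8] = ijgiha$ejdi  (last char: 'i')
  sorted[9] = jdiijgiha$e  (last char: 'e')
  sorted[10] = jgiha$ejdii  (last char: 'i')
Last column: ahj$jigdiei
Original string S is at sorted index 3

Answer: ahj$jigdiei
3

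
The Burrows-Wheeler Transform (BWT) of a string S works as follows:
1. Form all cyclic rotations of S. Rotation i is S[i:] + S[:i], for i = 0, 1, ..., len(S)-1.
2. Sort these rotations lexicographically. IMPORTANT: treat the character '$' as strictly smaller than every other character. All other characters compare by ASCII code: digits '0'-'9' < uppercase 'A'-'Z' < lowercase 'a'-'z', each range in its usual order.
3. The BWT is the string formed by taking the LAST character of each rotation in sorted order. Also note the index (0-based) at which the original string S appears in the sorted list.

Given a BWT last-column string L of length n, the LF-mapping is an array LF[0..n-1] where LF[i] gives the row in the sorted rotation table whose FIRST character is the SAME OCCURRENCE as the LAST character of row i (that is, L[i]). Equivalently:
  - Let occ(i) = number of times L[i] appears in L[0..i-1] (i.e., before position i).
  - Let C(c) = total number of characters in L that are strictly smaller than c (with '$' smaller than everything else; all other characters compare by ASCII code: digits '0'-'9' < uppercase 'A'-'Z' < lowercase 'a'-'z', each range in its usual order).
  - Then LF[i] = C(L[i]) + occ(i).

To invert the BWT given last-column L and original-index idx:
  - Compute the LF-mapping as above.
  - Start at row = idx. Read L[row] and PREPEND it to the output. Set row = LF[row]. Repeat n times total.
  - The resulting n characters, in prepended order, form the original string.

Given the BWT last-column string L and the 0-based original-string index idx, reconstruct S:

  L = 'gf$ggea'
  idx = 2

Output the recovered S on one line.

LF mapping: 4 3 0 5 6 2 1
Walk LF starting at row 2, prepending L[row]:
  step 1: row=2, L[2]='$', prepend. Next row=LF[2]=0
  step 2: row=0, L[0]='g', prepend. Next row=LF[0]=4
  step 3: row=4, L[4]='g', prepend. Next row=LF[4]=6
  step 4: row=6, L[6]='a', prepend. Next row=LF[6]=1
  step 5: row=1, L[1]='f', prepend. Next row=LF[1]=3
  step 6: row=3, L[3]='g', prepend. Next row=LF[3]=5
  step 7: row=5, L[5]='e', prepend. Next row=LF[5]=2
Reversed output: egfagg$

Answer: egfagg$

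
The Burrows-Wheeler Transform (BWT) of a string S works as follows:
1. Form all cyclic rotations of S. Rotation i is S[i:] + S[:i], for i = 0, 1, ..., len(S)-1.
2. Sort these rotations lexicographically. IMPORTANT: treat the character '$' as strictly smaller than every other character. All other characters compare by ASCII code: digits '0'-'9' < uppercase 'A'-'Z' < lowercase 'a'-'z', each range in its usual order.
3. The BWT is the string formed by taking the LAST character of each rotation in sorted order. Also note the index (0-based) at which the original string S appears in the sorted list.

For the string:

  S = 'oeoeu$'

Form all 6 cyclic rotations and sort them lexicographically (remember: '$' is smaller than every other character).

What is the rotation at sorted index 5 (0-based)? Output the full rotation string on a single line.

Answer: u$oeoe

Derivation:
All 6 rotations (rotation i = S[i:]+S[:i]):
  rot[0] = oeoeu$
  rot[1] = eoeu$o
  rot[2] = oeu$oe
  rot[3] = eu$oeo
  rot[4] = u$oeoe
  rot[5] = $oeoeu
Sorted (with $ < everything):
  sorted[0] = $oeoeu
  sorted[1] = eoeu$o
  sorted[2] = eu$oeo
  sorted[3] = oeoeu$
  sorted[4] = oeu$oe
  sorted[5] = u$oeoe
sorted[5] = u$oeoe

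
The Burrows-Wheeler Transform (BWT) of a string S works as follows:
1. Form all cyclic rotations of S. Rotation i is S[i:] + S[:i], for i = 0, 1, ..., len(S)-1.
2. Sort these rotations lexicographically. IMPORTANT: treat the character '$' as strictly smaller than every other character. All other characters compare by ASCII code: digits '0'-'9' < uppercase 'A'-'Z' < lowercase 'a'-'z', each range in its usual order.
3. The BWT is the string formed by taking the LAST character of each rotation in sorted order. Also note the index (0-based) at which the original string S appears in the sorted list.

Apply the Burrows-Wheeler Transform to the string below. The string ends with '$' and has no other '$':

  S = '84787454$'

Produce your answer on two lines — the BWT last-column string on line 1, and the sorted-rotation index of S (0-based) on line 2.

Answer: 4578484$7
7

Derivation:
All 9 rotations (rotation i = S[i:]+S[:i]):
  rot[0] = 84787454$
  rot[1] = 4787454$8
  rot[2] = 787454$84
  rot[3] = 87454$847
  rot[4] = 7454$8478
  rot[5] = 454$84787
  rot[6] = 54$847874
  rot[7] = 4$8478745
  rot[8] = $84787454
Sorted (with $ < everything):
  sorted[0] = $84787454  (last char: '4')
  sorted[1] = 4$8478745  (last char: '5')
  sorted[2] = 454$84787  (last char: '7')
  sorted[3] = 4787454$8  (last char: '8')
  sorted[4] = 54$847874  (last char: '4')
  sorted[5] = 7454$8478  (last char: '8')
  sorted[6] = 787454$84  (last char: '4')
  sorted[7] = 84787454$  (last char: '$')
  sorted[8] = 87454$847  (last char: '7')
Last column: 4578484$7
Original string S is at sorted index 7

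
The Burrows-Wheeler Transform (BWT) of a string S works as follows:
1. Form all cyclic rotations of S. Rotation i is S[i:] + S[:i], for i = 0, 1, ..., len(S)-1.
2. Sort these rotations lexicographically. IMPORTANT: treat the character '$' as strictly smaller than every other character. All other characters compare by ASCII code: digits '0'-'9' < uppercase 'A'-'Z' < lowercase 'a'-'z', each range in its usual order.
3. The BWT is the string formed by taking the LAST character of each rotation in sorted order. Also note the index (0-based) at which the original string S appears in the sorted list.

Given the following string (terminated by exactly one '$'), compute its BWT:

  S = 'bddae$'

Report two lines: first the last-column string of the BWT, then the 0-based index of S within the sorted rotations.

All 6 rotations (rotation i = S[i:]+S[:i]):
  rot[0] = bddae$
  rot[1] = ddae$b
  rot[2] = dae$bd
  rot[3] = ae$bdd
  rot[4] = e$bdda
  rot[5] = $bddae
Sorted (with $ < everything):
  sorted[0] = $bddae  (last char: 'e')
  sorted[1] = ae$bdd  (last char: 'd')
  sorted[2] = bddae$  (last char: '$')
  sorted[3] = dae$bd  (last char: 'd')
  sorted[4] = ddae$b  (last char: 'b')
  sorted[5] = e$bdda  (last char: 'a')
Last column: ed$dba
Original string S is at sorted index 2

Answer: ed$dba
2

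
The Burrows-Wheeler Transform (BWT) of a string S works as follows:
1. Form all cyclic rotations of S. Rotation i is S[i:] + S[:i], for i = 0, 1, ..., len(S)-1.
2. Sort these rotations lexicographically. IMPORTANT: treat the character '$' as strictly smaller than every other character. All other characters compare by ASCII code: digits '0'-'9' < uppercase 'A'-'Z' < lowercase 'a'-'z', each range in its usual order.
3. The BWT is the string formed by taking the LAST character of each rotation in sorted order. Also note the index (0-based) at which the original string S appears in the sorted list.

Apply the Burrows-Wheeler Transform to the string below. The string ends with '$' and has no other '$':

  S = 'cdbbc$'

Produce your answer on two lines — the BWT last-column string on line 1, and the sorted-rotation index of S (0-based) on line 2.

All 6 rotations (rotation i = S[i:]+S[:i]):
  rot[0] = cdbbc$
  rot[1] = dbbc$c
  rot[2] = bbc$cd
  rot[3] = bc$cdb
  rot[4] = c$cdbb
  rot[5] = $cdbbc
Sorted (with $ < everything):
  sorted[0] = $cdbbc  (last char: 'c')
  sorted[1] = bbc$cd  (last char: 'd')
  sorted[2] = bc$cdb  (last char: 'b')
  sorted[3] = c$cdbb  (last char: 'b')
  sorted[4] = cdbbc$  (last char: '$')
  sorted[5] = dbbc$c  (last char: 'c')
Last column: cdbb$c
Original string S is at sorted index 4

Answer: cdbb$c
4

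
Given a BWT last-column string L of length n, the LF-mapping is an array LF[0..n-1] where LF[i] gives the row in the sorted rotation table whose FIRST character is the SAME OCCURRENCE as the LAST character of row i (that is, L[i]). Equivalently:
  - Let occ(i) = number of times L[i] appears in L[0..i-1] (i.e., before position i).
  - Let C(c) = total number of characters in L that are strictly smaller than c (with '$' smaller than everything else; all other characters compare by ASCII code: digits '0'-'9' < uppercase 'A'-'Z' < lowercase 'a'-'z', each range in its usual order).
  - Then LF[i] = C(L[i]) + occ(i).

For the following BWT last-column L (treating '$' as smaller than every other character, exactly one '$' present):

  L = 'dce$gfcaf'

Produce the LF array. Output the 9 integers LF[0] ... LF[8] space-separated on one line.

Answer: 4 2 5 0 8 6 3 1 7

Derivation:
Char counts: '$':1, 'a':1, 'c':2, 'd':1, 'e':1, 'f':2, 'g':1
C (first-col start): C('$')=0, C('a')=1, C('c')=2, C('d')=4, C('e')=5, C('f')=6, C('g')=8
L[0]='d': occ=0, LF[0]=C('d')+0=4+0=4
L[1]='c': occ=0, LF[1]=C('c')+0=2+0=2
L[2]='e': occ=0, LF[2]=C('e')+0=5+0=5
L[3]='$': occ=0, LF[3]=C('$')+0=0+0=0
L[4]='g': occ=0, LF[4]=C('g')+0=8+0=8
L[5]='f': occ=0, LF[5]=C('f')+0=6+0=6
L[6]='c': occ=1, LF[6]=C('c')+1=2+1=3
L[7]='a': occ=0, LF[7]=C('a')+0=1+0=1
L[8]='f': occ=1, LF[8]=C('f')+1=6+1=7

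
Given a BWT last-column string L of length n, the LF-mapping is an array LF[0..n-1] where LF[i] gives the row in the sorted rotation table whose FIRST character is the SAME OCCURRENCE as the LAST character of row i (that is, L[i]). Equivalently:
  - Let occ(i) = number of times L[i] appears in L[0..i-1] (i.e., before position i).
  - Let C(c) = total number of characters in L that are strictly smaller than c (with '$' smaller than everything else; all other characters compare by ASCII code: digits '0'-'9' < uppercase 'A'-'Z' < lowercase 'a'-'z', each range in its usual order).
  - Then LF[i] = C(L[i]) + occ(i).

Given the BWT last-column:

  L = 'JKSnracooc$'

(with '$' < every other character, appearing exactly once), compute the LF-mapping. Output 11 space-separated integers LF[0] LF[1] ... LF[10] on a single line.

Char counts: '$':1, 'J':1, 'K':1, 'S':1, 'a':1, 'c':2, 'n':1, 'o':2, 'r':1
C (first-col start): C('$')=0, C('J')=1, C('K')=2, C('S')=3, C('a')=4, C('c')=5, C('n')=7, C('o')=8, C('r')=10
L[0]='J': occ=0, LF[0]=C('J')+0=1+0=1
L[1]='K': occ=0, LF[1]=C('K')+0=2+0=2
L[2]='S': occ=0, LF[2]=C('S')+0=3+0=3
L[3]='n': occ=0, LF[3]=C('n')+0=7+0=7
L[4]='r': occ=0, LF[4]=C('r')+0=10+0=10
L[5]='a': occ=0, LF[5]=C('a')+0=4+0=4
L[6]='c': occ=0, LF[6]=C('c')+0=5+0=5
L[7]='o': occ=0, LF[7]=C('o')+0=8+0=8
L[8]='o': occ=1, LF[8]=C('o')+1=8+1=9
L[9]='c': occ=1, LF[9]=C('c')+1=5+1=6
L[10]='$': occ=0, LF[10]=C('$')+0=0+0=0

Answer: 1 2 3 7 10 4 5 8 9 6 0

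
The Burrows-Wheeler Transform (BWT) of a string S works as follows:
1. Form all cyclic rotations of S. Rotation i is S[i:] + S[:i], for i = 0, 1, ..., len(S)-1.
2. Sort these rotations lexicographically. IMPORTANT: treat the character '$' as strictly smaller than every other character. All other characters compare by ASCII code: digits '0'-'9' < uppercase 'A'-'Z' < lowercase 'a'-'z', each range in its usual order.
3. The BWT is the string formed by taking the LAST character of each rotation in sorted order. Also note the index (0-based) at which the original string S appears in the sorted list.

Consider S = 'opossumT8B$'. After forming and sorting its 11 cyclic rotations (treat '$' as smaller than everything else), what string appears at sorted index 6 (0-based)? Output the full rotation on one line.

All 11 rotations (rotation i = S[i:]+S[:i]):
  rot[0] = opossumT8B$
  rot[1] = possumT8B$o
  rot[2] = ossumT8B$op
  rot[3] = ssumT8B$opo
  rot[4] = sumT8B$opos
  rot[5] = umT8B$oposs
  rot[6] = mT8B$opossu
  rot[7] = T8B$opossum
  rot[8] = 8B$opossumT
  rot[9] = B$opossumT8
  rot[10] = $opossumT8B
Sorted (with $ < everything):
  sorted[0] = $opossumT8B
  sorted[1] = 8B$opossumT
  sorted[2] = B$opossumT8
  sorted[3] = T8B$opossum
  sorted[4] = mT8B$opossu
  sorted[5] = opossumT8B$
  sorted[6] = ossumT8B$op
  sorted[7] = possumT8B$o
  sorted[8] = ssumT8B$opo
  sorted[9] = sumT8B$opos
  sorted[10] = umT8B$oposs
sorted[6] = ossumT8B$op

Answer: ossumT8B$op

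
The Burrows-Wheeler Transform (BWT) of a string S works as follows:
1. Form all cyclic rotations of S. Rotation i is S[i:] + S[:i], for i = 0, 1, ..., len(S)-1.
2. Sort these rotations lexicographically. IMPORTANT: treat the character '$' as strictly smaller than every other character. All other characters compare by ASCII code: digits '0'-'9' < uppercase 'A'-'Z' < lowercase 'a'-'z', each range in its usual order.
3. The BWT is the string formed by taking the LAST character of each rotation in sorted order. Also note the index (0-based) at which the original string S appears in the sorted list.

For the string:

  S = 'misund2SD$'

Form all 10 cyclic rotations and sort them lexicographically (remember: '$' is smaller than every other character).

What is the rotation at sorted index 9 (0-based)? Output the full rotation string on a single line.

All 10 rotations (rotation i = S[i:]+S[:i]):
  rot[0] = misund2SD$
  rot[1] = isund2SD$m
  rot[2] = sund2SD$mi
  rot[3] = und2SD$mis
  rot[4] = nd2SD$misu
  rot[5] = d2SD$misun
  rot[6] = 2SD$misund
  rot[7] = SD$misund2
  rot[8] = D$misund2S
  rot[9] = $misund2SD
Sorted (with $ < everything):
  sorted[0] = $misund2SD
  sorted[1] = 2SD$misund
  sorted[2] = D$misund2S
  sorted[3] = SD$misund2
  sorted[4] = d2SD$misun
  sorted[5] = isund2SD$m
  sorted[6] = misund2SD$
  sorted[7] = nd2SD$misu
  sorted[8] = sund2SD$mi
  sorted[9] = und2SD$mis
sorted[9] = und2SD$mis

Answer: und2SD$mis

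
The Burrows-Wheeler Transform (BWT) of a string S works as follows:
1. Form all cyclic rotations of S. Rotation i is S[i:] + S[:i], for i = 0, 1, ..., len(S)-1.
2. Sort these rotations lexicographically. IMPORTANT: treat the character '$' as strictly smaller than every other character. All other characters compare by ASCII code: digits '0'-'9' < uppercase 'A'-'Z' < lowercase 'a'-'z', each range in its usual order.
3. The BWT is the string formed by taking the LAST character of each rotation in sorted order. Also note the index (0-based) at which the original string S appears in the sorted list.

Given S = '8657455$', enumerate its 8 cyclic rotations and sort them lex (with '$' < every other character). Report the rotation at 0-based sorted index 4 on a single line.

All 8 rotations (rotation i = S[i:]+S[:i]):
  rot[0] = 8657455$
  rot[1] = 657455$8
  rot[2] = 57455$86
  rot[3] = 7455$865
  rot[4] = 455$8657
  rot[5] = 55$86574
  rot[6] = 5$865745
  rot[7] = $8657455
Sorted (with $ < everything):
  sorted[0] = $8657455
  sorted[1] = 455$8657
  sorted[2] = 5$865745
  sorted[3] = 55$86574
  sorted[4] = 57455$86
  sorted[5] = 657455$8
  sorted[6] = 7455$865
  sorted[7] = 8657455$
sorted[4] = 57455$86

Answer: 57455$86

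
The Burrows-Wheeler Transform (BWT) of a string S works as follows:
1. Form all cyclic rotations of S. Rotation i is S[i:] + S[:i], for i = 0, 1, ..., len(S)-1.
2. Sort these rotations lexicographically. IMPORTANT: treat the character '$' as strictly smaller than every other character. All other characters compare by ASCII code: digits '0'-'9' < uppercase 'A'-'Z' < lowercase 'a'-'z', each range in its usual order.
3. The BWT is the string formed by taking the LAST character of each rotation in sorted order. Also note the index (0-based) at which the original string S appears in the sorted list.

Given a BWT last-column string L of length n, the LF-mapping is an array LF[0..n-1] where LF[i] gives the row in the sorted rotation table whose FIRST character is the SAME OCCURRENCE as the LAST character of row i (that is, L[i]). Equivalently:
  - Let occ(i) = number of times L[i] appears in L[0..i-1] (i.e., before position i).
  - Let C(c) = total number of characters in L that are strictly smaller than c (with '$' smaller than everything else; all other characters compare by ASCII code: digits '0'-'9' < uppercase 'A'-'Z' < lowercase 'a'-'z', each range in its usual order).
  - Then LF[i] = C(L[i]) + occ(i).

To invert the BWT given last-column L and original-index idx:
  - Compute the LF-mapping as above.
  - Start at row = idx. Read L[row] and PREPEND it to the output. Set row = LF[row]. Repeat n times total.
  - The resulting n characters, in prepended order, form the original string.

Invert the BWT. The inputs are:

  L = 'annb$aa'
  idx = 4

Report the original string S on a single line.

Answer: banana$

Derivation:
LF mapping: 1 5 6 4 0 2 3
Walk LF starting at row 4, prepending L[row]:
  step 1: row=4, L[4]='$', prepend. Next row=LF[4]=0
  step 2: row=0, L[0]='a', prepend. Next row=LF[0]=1
  step 3: row=1, L[1]='n', prepend. Next row=LF[1]=5
  step 4: row=5, L[5]='a', prepend. Next row=LF[5]=2
  step 5: row=2, L[2]='n', prepend. Next row=LF[2]=6
  step 6: row=6, L[6]='a', prepend. Next row=LF[6]=3
  step 7: row=3, L[3]='b', prepend. Next row=LF[3]=4
Reversed output: banana$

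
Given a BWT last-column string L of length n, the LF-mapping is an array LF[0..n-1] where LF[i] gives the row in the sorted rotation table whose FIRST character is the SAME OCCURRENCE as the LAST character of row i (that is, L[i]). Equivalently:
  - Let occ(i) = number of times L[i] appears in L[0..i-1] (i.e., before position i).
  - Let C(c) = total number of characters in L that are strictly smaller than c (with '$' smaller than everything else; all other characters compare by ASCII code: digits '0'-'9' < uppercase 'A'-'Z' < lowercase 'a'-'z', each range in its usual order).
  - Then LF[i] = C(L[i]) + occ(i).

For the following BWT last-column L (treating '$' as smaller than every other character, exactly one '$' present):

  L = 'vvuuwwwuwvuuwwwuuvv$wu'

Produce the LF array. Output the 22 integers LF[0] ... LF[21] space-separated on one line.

Answer: 9 10 1 2 14 15 16 3 17 11 4 5 18 19 20 6 7 12 13 0 21 8

Derivation:
Char counts: '$':1, 'u':8, 'v':5, 'w':8
C (first-col start): C('$')=0, C('u')=1, C('v')=9, C('w')=14
L[0]='v': occ=0, LF[0]=C('v')+0=9+0=9
L[1]='v': occ=1, LF[1]=C('v')+1=9+1=10
L[2]='u': occ=0, LF[2]=C('u')+0=1+0=1
L[3]='u': occ=1, LF[3]=C('u')+1=1+1=2
L[4]='w': occ=0, LF[4]=C('w')+0=14+0=14
L[5]='w': occ=1, LF[5]=C('w')+1=14+1=15
L[6]='w': occ=2, LF[6]=C('w')+2=14+2=16
L[7]='u': occ=2, LF[7]=C('u')+2=1+2=3
L[8]='w': occ=3, LF[8]=C('w')+3=14+3=17
L[9]='v': occ=2, LF[9]=C('v')+2=9+2=11
L[10]='u': occ=3, LF[10]=C('u')+3=1+3=4
L[11]='u': occ=4, LF[11]=C('u')+4=1+4=5
L[12]='w': occ=4, LF[12]=C('w')+4=14+4=18
L[13]='w': occ=5, LF[13]=C('w')+5=14+5=19
L[14]='w': occ=6, LF[14]=C('w')+6=14+6=20
L[15]='u': occ=5, LF[15]=C('u')+5=1+5=6
L[16]='u': occ=6, LF[16]=C('u')+6=1+6=7
L[17]='v': occ=3, LF[17]=C('v')+3=9+3=12
L[18]='v': occ=4, LF[18]=C('v')+4=9+4=13
L[19]='$': occ=0, LF[19]=C('$')+0=0+0=0
L[20]='w': occ=7, LF[20]=C('w')+7=14+7=21
L[21]='u': occ=7, LF[21]=C('u')+7=1+7=8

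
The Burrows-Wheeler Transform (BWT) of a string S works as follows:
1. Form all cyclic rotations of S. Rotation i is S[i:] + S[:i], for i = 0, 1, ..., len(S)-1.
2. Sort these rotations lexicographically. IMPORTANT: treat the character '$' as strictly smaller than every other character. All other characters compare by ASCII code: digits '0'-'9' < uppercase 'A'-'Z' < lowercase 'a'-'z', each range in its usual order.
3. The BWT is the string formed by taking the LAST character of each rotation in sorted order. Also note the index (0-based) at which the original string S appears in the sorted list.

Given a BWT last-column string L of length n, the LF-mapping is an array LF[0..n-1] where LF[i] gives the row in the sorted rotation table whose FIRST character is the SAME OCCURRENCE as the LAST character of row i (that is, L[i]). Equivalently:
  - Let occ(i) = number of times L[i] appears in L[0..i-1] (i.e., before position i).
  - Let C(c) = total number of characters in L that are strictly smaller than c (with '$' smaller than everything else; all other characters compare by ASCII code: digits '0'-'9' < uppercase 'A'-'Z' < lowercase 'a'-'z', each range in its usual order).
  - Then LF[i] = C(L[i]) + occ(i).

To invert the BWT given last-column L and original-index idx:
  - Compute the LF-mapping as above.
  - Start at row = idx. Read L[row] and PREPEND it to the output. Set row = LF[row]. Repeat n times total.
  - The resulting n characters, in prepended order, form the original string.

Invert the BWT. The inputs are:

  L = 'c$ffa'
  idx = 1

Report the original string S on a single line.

Answer: affc$

Derivation:
LF mapping: 2 0 3 4 1
Walk LF starting at row 1, prepending L[row]:
  step 1: row=1, L[1]='$', prepend. Next row=LF[1]=0
  step 2: row=0, L[0]='c', prepend. Next row=LF[0]=2
  step 3: row=2, L[2]='f', prepend. Next row=LF[2]=3
  step 4: row=3, L[3]='f', prepend. Next row=LF[3]=4
  step 5: row=4, L[4]='a', prepend. Next row=LF[4]=1
Reversed output: affc$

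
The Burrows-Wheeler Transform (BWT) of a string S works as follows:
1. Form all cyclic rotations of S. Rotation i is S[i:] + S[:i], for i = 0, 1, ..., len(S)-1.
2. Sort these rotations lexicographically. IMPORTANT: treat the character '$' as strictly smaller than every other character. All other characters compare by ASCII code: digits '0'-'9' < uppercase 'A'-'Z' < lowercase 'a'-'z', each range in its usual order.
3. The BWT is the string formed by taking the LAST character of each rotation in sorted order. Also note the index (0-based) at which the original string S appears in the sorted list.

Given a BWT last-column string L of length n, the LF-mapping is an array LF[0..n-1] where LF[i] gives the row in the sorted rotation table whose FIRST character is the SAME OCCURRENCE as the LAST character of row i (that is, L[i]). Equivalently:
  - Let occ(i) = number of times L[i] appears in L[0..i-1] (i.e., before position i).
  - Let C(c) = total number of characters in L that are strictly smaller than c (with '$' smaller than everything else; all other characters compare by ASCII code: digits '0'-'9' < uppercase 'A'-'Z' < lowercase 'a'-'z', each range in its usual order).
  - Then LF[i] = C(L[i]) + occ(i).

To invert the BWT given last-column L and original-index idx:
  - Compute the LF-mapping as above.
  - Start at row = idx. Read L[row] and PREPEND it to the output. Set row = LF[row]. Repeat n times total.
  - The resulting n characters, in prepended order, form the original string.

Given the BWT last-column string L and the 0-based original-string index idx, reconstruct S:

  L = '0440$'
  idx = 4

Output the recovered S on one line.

Answer: 4040$

Derivation:
LF mapping: 1 3 4 2 0
Walk LF starting at row 4, prepending L[row]:
  step 1: row=4, L[4]='$', prepend. Next row=LF[4]=0
  step 2: row=0, L[0]='0', prepend. Next row=LF[0]=1
  step 3: row=1, L[1]='4', prepend. Next row=LF[1]=3
  step 4: row=3, L[3]='0', prepend. Next row=LF[3]=2
  step 5: row=2, L[2]='4', prepend. Next row=LF[2]=4
Reversed output: 4040$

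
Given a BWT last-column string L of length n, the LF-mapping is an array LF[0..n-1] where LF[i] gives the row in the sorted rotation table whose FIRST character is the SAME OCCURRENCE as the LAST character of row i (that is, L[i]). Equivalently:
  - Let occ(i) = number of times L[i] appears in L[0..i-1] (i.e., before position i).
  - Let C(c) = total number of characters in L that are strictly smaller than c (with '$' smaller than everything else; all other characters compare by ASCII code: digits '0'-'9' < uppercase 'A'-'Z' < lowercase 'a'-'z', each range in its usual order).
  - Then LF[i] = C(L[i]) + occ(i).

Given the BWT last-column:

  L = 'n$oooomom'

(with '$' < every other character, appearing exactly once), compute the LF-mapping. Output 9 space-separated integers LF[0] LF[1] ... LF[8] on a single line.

Answer: 3 0 4 5 6 7 1 8 2

Derivation:
Char counts: '$':1, 'm':2, 'n':1, 'o':5
C (first-col start): C('$')=0, C('m')=1, C('n')=3, C('o')=4
L[0]='n': occ=0, LF[0]=C('n')+0=3+0=3
L[1]='$': occ=0, LF[1]=C('$')+0=0+0=0
L[2]='o': occ=0, LF[2]=C('o')+0=4+0=4
L[3]='o': occ=1, LF[3]=C('o')+1=4+1=5
L[4]='o': occ=2, LF[4]=C('o')+2=4+2=6
L[5]='o': occ=3, LF[5]=C('o')+3=4+3=7
L[6]='m': occ=0, LF[6]=C('m')+0=1+0=1
L[7]='o': occ=4, LF[7]=C('o')+4=4+4=8
L[8]='m': occ=1, LF[8]=C('m')+1=1+1=2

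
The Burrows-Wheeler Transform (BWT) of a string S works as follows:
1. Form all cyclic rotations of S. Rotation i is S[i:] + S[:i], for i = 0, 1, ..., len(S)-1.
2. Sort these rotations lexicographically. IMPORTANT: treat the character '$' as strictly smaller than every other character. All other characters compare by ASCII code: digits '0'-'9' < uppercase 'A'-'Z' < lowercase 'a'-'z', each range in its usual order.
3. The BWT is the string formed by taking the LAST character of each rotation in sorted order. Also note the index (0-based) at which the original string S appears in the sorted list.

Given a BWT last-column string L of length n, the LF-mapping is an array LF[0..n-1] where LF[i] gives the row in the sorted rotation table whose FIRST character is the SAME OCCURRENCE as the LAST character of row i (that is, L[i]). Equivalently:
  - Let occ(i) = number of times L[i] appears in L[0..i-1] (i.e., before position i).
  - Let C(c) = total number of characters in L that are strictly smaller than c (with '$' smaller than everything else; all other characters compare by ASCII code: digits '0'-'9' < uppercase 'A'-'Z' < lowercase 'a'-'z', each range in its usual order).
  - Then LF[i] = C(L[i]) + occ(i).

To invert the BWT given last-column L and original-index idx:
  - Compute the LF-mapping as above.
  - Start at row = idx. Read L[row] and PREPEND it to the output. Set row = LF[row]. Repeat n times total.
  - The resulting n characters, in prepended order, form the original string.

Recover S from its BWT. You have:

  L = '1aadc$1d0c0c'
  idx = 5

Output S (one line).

LF mapping: 3 5 6 10 7 0 4 11 1 8 2 9
Walk LF starting at row 5, prepending L[row]:
  step 1: row=5, L[5]='$', prepend. Next row=LF[5]=0
  step 2: row=0, L[0]='1', prepend. Next row=LF[0]=3
  step 3: row=3, L[3]='d', prepend. Next row=LF[3]=10
  step 4: row=10, L[10]='0', prepend. Next row=LF[10]=2
  step 5: row=2, L[2]='a', prepend. Next row=LF[2]=6
  step 6: row=6, L[6]='1', prepend. Next row=LF[6]=4
  step 7: row=4, L[4]='c', prepend. Next row=LF[4]=7
  step 8: row=7, L[7]='d', prepend. Next row=LF[7]=11
  step 9: row=11, L[11]='c', prepend. Next row=LF[11]=9
  step 10: row=9, L[9]='c', prepend. Next row=LF[9]=8
  step 11: row=8, L[8]='0', prepend. Next row=LF[8]=1
  step 12: row=1, L[1]='a', prepend. Next row=LF[1]=5
Reversed output: a0ccdc1a0d1$

Answer: a0ccdc1a0d1$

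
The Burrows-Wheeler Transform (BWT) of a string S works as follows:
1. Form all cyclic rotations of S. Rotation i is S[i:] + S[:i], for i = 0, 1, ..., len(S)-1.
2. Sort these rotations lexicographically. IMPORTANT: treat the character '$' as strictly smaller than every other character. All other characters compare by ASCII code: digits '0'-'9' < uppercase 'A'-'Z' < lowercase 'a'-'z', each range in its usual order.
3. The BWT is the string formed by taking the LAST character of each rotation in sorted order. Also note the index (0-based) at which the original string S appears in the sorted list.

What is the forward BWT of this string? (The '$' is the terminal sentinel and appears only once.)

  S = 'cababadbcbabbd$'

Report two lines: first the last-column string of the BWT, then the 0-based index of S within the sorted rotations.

Answer: dcbbbacaadb$bba
11

Derivation:
All 15 rotations (rotation i = S[i:]+S[:i]):
  rot[0] = cababadbcbabbd$
  rot[1] = ababadbcbabbd$c
  rot[2] = babadbcbabbd$ca
  rot[3] = abadbcbabbd$cab
  rot[4] = badbcbabbd$caba
  rot[5] = adbcbabbd$cabab
  rot[6] = dbcbabbd$cababa
  rot[7] = bcbabbd$cababad
  rot[8] = cbabbd$cababadb
  rot[9] = babbd$cababadbc
  rot[10] = abbd$cababadbcb
  rot[11] = bbd$cababadbcba
  rot[12] = bd$cababadbcbab
  rot[13] = d$cababadbcbabb
  rot[14] = $cababadbcbabbd
Sorted (with $ < everything):
  sorted[0] = $cababadbcbabbd  (last char: 'd')
  sorted[1] = ababadbcbabbd$c  (last char: 'c')
  sorted[2] = abadbcbabbd$cab  (last char: 'b')
  sorted[3] = abbd$cababadbcb  (last char: 'b')
  sorted[4] = adbcbabbd$cabab  (last char: 'b')
  sorted[5] = babadbcbabbd$ca  (last char: 'a')
  sorted[6] = babbd$cababadbc  (last char: 'c')
  sorted[7] = badbcbabbd$caba  (last char: 'a')
  sorted[8] = bbd$cababadbcba  (last char: 'a')
  sorted[9] = bcbabbd$cababad  (last char: 'd')
  sorted[10] = bd$cababadbcbab  (last char: 'b')
  sorted[11] = cababadbcbabbd$  (last char: '$')
  sorted[12] = cbabbd$cababadb  (last char: 'b')
  sorted[13] = d$cababadbcbabb  (last char: 'b')
  sorted[14] = dbcbabbd$cababa  (last char: 'a')
Last column: dcbbbacaadb$bba
Original string S is at sorted index 11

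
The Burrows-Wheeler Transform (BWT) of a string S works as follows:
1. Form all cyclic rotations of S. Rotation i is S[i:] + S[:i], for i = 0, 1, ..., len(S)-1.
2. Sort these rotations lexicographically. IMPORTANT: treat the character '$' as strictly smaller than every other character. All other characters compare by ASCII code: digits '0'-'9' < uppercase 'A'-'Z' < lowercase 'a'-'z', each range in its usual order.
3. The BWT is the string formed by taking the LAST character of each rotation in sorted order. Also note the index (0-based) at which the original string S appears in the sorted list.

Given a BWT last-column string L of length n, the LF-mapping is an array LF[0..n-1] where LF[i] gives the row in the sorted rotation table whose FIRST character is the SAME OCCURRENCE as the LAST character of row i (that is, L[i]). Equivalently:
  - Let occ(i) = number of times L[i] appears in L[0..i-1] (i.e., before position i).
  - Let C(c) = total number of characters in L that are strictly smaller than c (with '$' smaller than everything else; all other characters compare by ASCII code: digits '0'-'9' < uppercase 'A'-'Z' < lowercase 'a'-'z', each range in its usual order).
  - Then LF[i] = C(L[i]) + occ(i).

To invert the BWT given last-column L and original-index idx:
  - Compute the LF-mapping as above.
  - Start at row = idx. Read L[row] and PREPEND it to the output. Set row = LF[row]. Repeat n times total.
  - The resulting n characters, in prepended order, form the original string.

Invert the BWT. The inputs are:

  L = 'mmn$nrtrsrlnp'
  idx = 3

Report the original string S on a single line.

Answer: mlrrptnsrnnm$

Derivation:
LF mapping: 2 3 4 0 5 8 12 9 11 10 1 6 7
Walk LF starting at row 3, prepending L[row]:
  step 1: row=3, L[3]='$', prepend. Next row=LF[3]=0
  step 2: row=0, L[0]='m', prepend. Next row=LF[0]=2
  step 3: row=2, L[2]='n', prepend. Next row=LF[2]=4
  step 4: row=4, L[4]='n', prepend. Next row=LF[4]=5
  step 5: row=5, L[5]='r', prepend. Next row=LF[5]=8
  step 6: row=8, L[8]='s', prepend. Next row=LF[8]=11
  step 7: row=11, L[11]='n', prepend. Next row=LF[11]=6
  step 8: row=6, L[6]='t', prepend. Next row=LF[6]=12
  step 9: row=12, L[12]='p', prepend. Next row=LF[12]=7
  step 10: row=7, L[7]='r', prepend. Next row=LF[7]=9
  step 11: row=9, L[9]='r', prepend. Next row=LF[9]=10
  step 12: row=10, L[10]='l', prepend. Next row=LF[10]=1
  step 13: row=1, L[1]='m', prepend. Next row=LF[1]=3
Reversed output: mlrrptnsrnnm$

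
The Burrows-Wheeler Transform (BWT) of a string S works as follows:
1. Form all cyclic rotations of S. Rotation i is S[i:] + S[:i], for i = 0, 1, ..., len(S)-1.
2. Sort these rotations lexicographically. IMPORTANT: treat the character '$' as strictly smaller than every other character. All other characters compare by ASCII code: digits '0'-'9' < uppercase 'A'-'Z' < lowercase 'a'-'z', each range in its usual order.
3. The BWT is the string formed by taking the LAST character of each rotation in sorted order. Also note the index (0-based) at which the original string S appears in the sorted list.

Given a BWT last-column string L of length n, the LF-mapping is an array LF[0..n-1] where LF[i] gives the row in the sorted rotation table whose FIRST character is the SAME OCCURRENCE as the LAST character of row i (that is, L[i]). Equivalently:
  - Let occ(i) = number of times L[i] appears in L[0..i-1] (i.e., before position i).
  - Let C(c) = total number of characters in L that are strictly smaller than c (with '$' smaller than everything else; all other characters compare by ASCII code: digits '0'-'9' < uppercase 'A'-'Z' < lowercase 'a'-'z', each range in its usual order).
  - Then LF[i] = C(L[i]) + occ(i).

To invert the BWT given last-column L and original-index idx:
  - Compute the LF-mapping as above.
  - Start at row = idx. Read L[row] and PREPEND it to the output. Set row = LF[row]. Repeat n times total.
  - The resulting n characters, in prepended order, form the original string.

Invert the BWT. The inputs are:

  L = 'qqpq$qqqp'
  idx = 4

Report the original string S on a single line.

Answer: qppqqqqq$

Derivation:
LF mapping: 3 4 1 5 0 6 7 8 2
Walk LF starting at row 4, prepending L[row]:
  step 1: row=4, L[4]='$', prepend. Next row=LF[4]=0
  step 2: row=0, L[0]='q', prepend. Next row=LF[0]=3
  step 3: row=3, L[3]='q', prepend. Next row=LF[3]=5
  step 4: row=5, L[5]='q', prepend. Next row=LF[5]=6
  step 5: row=6, L[6]='q', prepend. Next row=LF[6]=7
  step 6: row=7, L[7]='q', prepend. Next row=LF[7]=8
  step 7: row=8, L[8]='p', prepend. Next row=LF[8]=2
  step 8: row=2, L[2]='p', prepend. Next row=LF[2]=1
  step 9: row=1, L[1]='q', prepend. Next row=LF[1]=4
Reversed output: qppqqqqq$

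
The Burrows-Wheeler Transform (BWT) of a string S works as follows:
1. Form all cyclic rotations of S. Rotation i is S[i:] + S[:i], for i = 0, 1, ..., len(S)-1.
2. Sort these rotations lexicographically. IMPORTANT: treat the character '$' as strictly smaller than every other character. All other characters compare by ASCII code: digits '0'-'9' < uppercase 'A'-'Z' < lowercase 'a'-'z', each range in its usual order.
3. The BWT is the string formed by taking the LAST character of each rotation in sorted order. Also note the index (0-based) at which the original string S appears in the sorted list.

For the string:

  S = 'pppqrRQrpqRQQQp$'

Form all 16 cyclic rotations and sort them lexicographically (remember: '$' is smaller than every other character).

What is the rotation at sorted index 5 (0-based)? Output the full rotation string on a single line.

All 16 rotations (rotation i = S[i:]+S[:i]):
  rot[0] = pppqrRQrpqRQQQp$
  rot[1] = ppqrRQrpqRQQQp$p
  rot[2] = pqrRQrpqRQQQp$pp
  rot[3] = qrRQrpqRQQQp$ppp
  rot[4] = rRQrpqRQQQp$pppq
  rot[5] = RQrpqRQQQp$pppqr
  rot[6] = QrpqRQQQp$pppqrR
  rot[7] = rpqRQQQp$pppqrRQ
  rot[8] = pqRQQQp$pppqrRQr
  rot[9] = qRQQQp$pppqrRQrp
  rot[10] = RQQQp$pppqrRQrpq
  rot[11] = QQQp$pppqrRQrpqR
  rot[12] = QQp$pppqrRQrpqRQ
  rot[13] = Qp$pppqrRQrpqRQQ
  rot[14] = p$pppqrRQrpqRQQQ
  rot[15] = $pppqrRQrpqRQQQp
Sorted (with $ < everything):
  sorted[0] = $pppqrRQrpqRQQQp
  sorted[1] = QQQp$pppqrRQrpqR
  sorted[2] = QQp$pppqrRQrpqRQ
  sorted[3] = Qp$pppqrRQrpqRQQ
  sorted[4] = QrpqRQQQp$pppqrR
  sorted[5] = RQQQp$pppqrRQrpq
  sorted[6] = RQrpqRQQQp$pppqr
  sorted[7] = p$pppqrRQrpqRQQQ
  sorted[8] = pppqrRQrpqRQQQp$
  sorted[9] = ppqrRQrpqRQQQp$p
  sorted[10] = pqRQQQp$pppqrRQr
  sorted[11] = pqrRQrpqRQQQp$pp
  sorted[12] = qRQQQp$pppqrRQrp
  sorted[13] = qrRQrpqRQQQp$ppp
  sorted[14] = rRQrpqRQQQp$pppq
  sorted[15] = rpqRQQQp$pppqrRQ
sorted[5] = RQQQp$pppqrRQrpq

Answer: RQQQp$pppqrRQrpq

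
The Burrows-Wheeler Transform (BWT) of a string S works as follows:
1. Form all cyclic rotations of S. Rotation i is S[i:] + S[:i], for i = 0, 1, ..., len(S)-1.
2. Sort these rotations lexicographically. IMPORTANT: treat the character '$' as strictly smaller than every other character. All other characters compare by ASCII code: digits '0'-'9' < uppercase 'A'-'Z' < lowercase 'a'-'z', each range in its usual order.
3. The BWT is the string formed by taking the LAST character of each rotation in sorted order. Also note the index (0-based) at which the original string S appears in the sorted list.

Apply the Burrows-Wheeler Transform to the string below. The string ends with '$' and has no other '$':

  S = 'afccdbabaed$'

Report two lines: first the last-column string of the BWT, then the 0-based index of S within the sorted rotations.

Answer: dbb$dafcecaa
3

Derivation:
All 12 rotations (rotation i = S[i:]+S[:i]):
  rot[0] = afccdbabaed$
  rot[1] = fccdbabaed$a
  rot[2] = ccdbabaed$af
  rot[3] = cdbabaed$afc
  rot[4] = dbabaed$afcc
  rot[5] = babaed$afccd
  rot[6] = abaed$afccdb
  rot[7] = baed$afccdba
  rot[8] = aed$afccdbab
  rot[9] = ed$afccdbaba
  rot[10] = d$afccdbabae
  rot[11] = $afccdbabaed
Sorted (with $ < everything):
  sorted[0] = $afccdbabaed  (last char: 'd')
  sorted[1] = abaed$afccdb  (last char: 'b')
  sorted[2] = aed$afccdbab  (last char: 'b')
  sorted[3] = afccdbabaed$  (last char: '$')
  sorted[4] = babaed$afccd  (last char: 'd')
  sorted[5] = baed$afccdba  (last char: 'a')
  sorted[6] = ccdbabaed$af  (last char: 'f')
  sorted[7] = cdbabaed$afc  (last char: 'c')
  sorted[8] = d$afccdbabae  (last char: 'e')
  sorted[9] = dbabaed$afcc  (last char: 'c')
  sorted[10] = ed$afccdbaba  (last char: 'a')
  sorted[11] = fccdbabaed$a  (last char: 'a')
Last column: dbb$dafcecaa
Original string S is at sorted index 3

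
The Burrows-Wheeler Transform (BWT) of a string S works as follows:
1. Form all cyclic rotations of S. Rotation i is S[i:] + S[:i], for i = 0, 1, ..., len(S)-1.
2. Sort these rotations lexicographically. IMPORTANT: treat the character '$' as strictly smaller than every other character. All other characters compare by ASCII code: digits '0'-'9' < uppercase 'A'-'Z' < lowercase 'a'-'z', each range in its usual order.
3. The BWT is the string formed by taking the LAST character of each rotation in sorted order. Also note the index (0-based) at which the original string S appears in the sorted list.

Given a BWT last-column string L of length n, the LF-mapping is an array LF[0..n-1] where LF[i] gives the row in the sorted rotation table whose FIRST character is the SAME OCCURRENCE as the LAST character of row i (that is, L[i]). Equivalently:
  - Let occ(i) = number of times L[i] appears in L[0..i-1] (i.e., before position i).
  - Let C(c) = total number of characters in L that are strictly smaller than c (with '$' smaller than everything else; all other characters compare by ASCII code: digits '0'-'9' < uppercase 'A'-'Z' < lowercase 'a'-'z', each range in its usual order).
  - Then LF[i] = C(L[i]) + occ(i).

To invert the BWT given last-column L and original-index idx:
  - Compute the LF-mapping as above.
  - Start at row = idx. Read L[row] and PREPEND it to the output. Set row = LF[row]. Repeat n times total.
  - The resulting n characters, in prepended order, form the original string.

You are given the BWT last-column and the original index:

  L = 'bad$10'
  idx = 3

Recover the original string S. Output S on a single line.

Answer: a0d1b$

Derivation:
LF mapping: 4 3 5 0 2 1
Walk LF starting at row 3, prepending L[row]:
  step 1: row=3, L[3]='$', prepend. Next row=LF[3]=0
  step 2: row=0, L[0]='b', prepend. Next row=LF[0]=4
  step 3: row=4, L[4]='1', prepend. Next row=LF[4]=2
  step 4: row=2, L[2]='d', prepend. Next row=LF[2]=5
  step 5: row=5, L[5]='0', prepend. Next row=LF[5]=1
  step 6: row=1, L[1]='a', prepend. Next row=LF[1]=3
Reversed output: a0d1b$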